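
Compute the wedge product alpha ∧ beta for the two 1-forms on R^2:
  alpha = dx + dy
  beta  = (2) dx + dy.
alpha ∧ beta = (-1) dx ∧ dy

Distribute the wedge, using dx_i ∧ dx_j = -dx_j ∧ dx_i and dx_i ∧ dx_i = 0. For each pair (i, j) with i < j, the coefficient of dx_i ∧ dx_j in alpha ∧ beta is (alpha_i * beta_j - alpha_j * beta_i). Collecting: alpha ∧ beta = (-1) dx ∧ dy.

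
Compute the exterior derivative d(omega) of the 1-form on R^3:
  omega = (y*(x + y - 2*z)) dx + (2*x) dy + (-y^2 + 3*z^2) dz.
d(omega) = (-x - 2*y + 2*z + 2) dx ∧ dy + (2*y) dx ∧ dz + (-2*y) dy ∧ dz

For a 1-form omega = sum_i f_i dx_i, the exterior derivative is
  d(omega) = sum_{i < j} (∂f_j/∂x_i - ∂f_i/∂x_j) dx_i ∧ dx_j.
  coefficient of dx ∧ dy: ∂f_2/∂x - ∂f_1/∂y = ∂(2*x)/∂x - ∂(y*(x + y - 2*z))/∂y = -x - 2*y + 2*z + 2
  coefficient of dx ∧ dz: ∂f_3/∂x - ∂f_1/∂z = ∂(-y^2 + 3*z^2)/∂x - ∂(y*(x + y - 2*z))/∂z = 2*y
  coefficient of dy ∧ dz: ∂f_3/∂y - ∂f_2/∂z = ∂(-y^2 + 3*z^2)/∂y - ∂(2*x)/∂z = -2*y
Assembling: d(omega) = (-x - 2*y + 2*z + 2) dx ∧ dy + (2*y) dx ∧ dz + (-2*y) dy ∧ dz.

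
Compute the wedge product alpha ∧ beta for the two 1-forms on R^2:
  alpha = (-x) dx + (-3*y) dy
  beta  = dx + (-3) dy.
alpha ∧ beta = (3*x + 3*y) dx ∧ dy

Distribute the wedge, using dx_i ∧ dx_j = -dx_j ∧ dx_i and dx_i ∧ dx_i = 0. For each pair (i, j) with i < j, the coefficient of dx_i ∧ dx_j in alpha ∧ beta is (alpha_i * beta_j - alpha_j * beta_i). Collecting: alpha ∧ beta = (3*x + 3*y) dx ∧ dy.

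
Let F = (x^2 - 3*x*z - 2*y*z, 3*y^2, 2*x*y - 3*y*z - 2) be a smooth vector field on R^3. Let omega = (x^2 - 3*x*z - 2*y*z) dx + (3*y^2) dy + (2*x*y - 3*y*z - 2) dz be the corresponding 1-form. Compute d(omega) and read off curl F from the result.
d(omega) = (2*x - 3*z) dy ∧ dz + (-3*x - 4*y) dz ∧ dx + (2*z) dx ∧ dy; curl F = (2*x - 3*z, -3*x - 4*y, 2*z)

d omega = sum_{i<j} (∂f_j/∂x_i - ∂f_i/∂x_j) dx_i ∧ dx_j. Under the identification (dy ∧ dz, dz ∧ dx, dx ∧ dy) ↔ (e_x, e_y, e_z), the coefficients are exactly the components of curl F. Compute:
  ∂R/∂y - ∂Q/∂z = (2*x - 3*z) - (0) = 2*x - 3*z
  ∂P/∂z - ∂R/∂x = (-3*x - 2*y) - (2*y) = -3*x - 4*y
  ∂Q/∂x - ∂P/∂y = (0) - (-2*z) = 2*z.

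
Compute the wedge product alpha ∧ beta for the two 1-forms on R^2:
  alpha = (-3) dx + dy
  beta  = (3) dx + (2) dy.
alpha ∧ beta = (-9) dx ∧ dy

Distribute the wedge, using dx_i ∧ dx_j = -dx_j ∧ dx_i and dx_i ∧ dx_i = 0. For each pair (i, j) with i < j, the coefficient of dx_i ∧ dx_j in alpha ∧ beta is (alpha_i * beta_j - alpha_j * beta_i). Collecting: alpha ∧ beta = (-9) dx ∧ dy.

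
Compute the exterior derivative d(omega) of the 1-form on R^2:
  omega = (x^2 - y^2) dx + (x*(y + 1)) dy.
d(omega) = (3*y + 1) dx ∧ dy

For a 1-form omega = sum_i f_i dx_i, the exterior derivative is
  d(omega) = sum_{i < j} (∂f_j/∂x_i - ∂f_i/∂x_j) dx_i ∧ dx_j.
  coefficient of dx ∧ dy: ∂f_2/∂x - ∂f_1/∂y = ∂(x*(y + 1))/∂x - ∂(x^2 - y^2)/∂y = 3*y + 1
Assembling: d(omega) = (3*y + 1) dx ∧ dy.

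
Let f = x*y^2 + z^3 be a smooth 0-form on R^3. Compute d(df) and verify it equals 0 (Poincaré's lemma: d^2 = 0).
d(df) = 0

Step 1: df = sum_i (∂f/∂x_i) dx_i = (y^2) dx + (2*x*y) dy + (3*z^2) dz.
Step 2: Apply d again. Using the 1-form formula, the coefficient of dx ∧ dy in d(df) is ∂^2 f/∂x ∂y - ∂^2 f/∂y ∂x = (2*y) - (2*y) = 0 (equality of mixed partials for smooth f).
Similarly for dx ∧ dz and dy ∧ dz — all coefficients vanish. So d(df) = 0.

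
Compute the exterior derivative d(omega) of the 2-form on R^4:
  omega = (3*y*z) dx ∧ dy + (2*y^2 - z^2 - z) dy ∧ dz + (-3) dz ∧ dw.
d(omega) = (3*y) dx ∧ dy ∧ dz

For a 2-form omega = sum_{i<j} g_{ij} dx_i ∧ dx_j, the exterior derivative is
  d(omega) = sum_{i<j} d(g_{ij}) ∧ dx_i ∧ dx_j = sum_{i<j, k} (∂g_{ij}/∂x_k) dx_k ∧ dx_i ∧ dx_j.
Expand each term, using dx_k ∧ dx_i ∧ dx_j = sgn(permutation) dx_{(a)} ∧ dx_{(b)} ∧ dx_{(c)} with (a < b < c) sorted:
  d(3*y*z) includes (∂/∂z)(3*y*z) dz = (3*y) dz, which multiplied by dx ∧ dy gives (3*y) dx ∧ dy ∧ dz
Collecting like 3-forms: d(omega) = (3*y) dx ∧ dy ∧ dz.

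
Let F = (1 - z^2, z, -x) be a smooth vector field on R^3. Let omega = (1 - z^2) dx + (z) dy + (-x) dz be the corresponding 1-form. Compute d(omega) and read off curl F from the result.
d(omega) = (-1) dy ∧ dz + (1 - 2*z) dz ∧ dx + (0) dx ∧ dy; curl F = (-1, 1 - 2*z, 0)

d omega = sum_{i<j} (∂f_j/∂x_i - ∂f_i/∂x_j) dx_i ∧ dx_j. Under the identification (dy ∧ dz, dz ∧ dx, dx ∧ dy) ↔ (e_x, e_y, e_z), the coefficients are exactly the components of curl F. Compute:
  ∂R/∂y - ∂Q/∂z = (0) - (1) = -1
  ∂P/∂z - ∂R/∂x = (-2*z) - (-1) = 1 - 2*z
  ∂Q/∂x - ∂P/∂y = (0) - (0) = 0.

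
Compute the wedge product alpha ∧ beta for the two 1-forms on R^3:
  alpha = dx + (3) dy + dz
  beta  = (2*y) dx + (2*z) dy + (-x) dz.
alpha ∧ beta = (-6*y + 2*z) dx ∧ dy + (-x - 2*y) dx ∧ dz + (-3*x - 2*z) dy ∧ dz

Distribute the wedge, using dx_i ∧ dx_j = -dx_j ∧ dx_i and dx_i ∧ dx_i = 0. For each pair (i, j) with i < j, the coefficient of dx_i ∧ dx_j in alpha ∧ beta is (alpha_i * beta_j - alpha_j * beta_i). Collecting: alpha ∧ beta = (-6*y + 2*z) dx ∧ dy + (-x - 2*y) dx ∧ dz + (-3*x - 2*z) dy ∧ dz.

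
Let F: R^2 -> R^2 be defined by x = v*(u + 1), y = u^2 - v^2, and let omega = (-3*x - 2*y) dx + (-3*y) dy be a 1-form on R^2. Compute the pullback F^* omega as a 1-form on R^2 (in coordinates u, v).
F^* omega = (-6*u^3 - 2*u^2*v + 3*u*v^2 + 2*v^3 - 3*v^2) du + (-2*u^3 + 3*u^2*v - 2*u^2 + 2*u*v^2 - 6*u*v - 6*v^3 + 2*v^2 - 3*v) dv

Using F^*(f dg) = (f ∘ F) d(g ∘ F), substitute each coordinate x_i by F_i(u, v) in f_i, and replace dx_i by d F_i = (∂F_i/∂u) du + (∂F_i/∂v) dv.
  For the x component: f_1(F) = -2*u^2 - 3*u*v + 2*v^2 - 3*v; d F_1 = (v) du + (u + 1) dv
  For the y component: f_2(F) = -3*u^2 + 3*v^2; d F_2 = (2*u) du + (-2*v) dv
Combining and collecting du, dv coefficients:
  coeff of du: -6*u^3 - 2*u^2*v + 3*u*v^2 + 2*v^3 - 3*v^2
  coeff of dv: -2*u^3 + 3*u^2*v - 2*u^2 + 2*u*v^2 - 6*u*v - 6*v^3 + 2*v^2 - 3*v
F^* omega = (-6*u^3 - 2*u^2*v + 3*u*v^2 + 2*v^3 - 3*v^2) du + (-2*u^3 + 3*u^2*v - 2*u^2 + 2*u*v^2 - 6*u*v - 6*v^3 + 2*v^2 - 3*v) dv.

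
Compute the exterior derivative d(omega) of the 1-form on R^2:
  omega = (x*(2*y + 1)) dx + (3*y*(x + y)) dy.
d(omega) = (-2*x + 3*y) dx ∧ dy

For a 1-form omega = sum_i f_i dx_i, the exterior derivative is
  d(omega) = sum_{i < j} (∂f_j/∂x_i - ∂f_i/∂x_j) dx_i ∧ dx_j.
  coefficient of dx ∧ dy: ∂f_2/∂x - ∂f_1/∂y = ∂(3*y*(x + y))/∂x - ∂(x*(2*y + 1))/∂y = -2*x + 3*y
Assembling: d(omega) = (-2*x + 3*y) dx ∧ dy.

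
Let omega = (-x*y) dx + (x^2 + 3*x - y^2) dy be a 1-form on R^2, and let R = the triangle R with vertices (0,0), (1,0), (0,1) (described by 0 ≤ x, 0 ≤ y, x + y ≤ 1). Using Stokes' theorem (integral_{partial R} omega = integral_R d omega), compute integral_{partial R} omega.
integral_(partial R) omega = 2

Stokes: integral_partial_R omega = integral_R d omega with d omega = (∂Q/∂x - ∂P/∂y) dx ∧ dy.
  ∂Q/∂x = 2*x + 3
  ∂P/∂y = -x
  integrand = ∂Q/∂x - ∂P/∂y = 3*x + 3.
Integrating over R: integral_0^1 integral_0^{1-x} (3*x + 3) dy dx = 2.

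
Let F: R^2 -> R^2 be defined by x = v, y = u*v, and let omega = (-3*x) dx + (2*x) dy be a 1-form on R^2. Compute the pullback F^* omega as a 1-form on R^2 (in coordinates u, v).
F^* omega = (2*v^2) du + (v*(2*u - 3)) dv

Using F^*(f dg) = (f ∘ F) d(g ∘ F), substitute each coordinate x_i by F_i(u, v) in f_i, and replace dx_i by d F_i = (∂F_i/∂u) du + (∂F_i/∂v) dv.
  For the x component: f_1(F) = -3*v; d F_1 = (0) du + (1) dv
  For the y component: f_2(F) = 2*v; d F_2 = (v) du + (u) dv
Combining and collecting du, dv coefficients:
  coeff of du: 2*v^2
  coeff of dv: v*(2*u - 3)
F^* omega = (2*v^2) du + (v*(2*u - 3)) dv.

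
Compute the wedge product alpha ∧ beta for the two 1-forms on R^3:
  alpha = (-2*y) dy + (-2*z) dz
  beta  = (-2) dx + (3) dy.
alpha ∧ beta = (-4*y) dx ∧ dy + (-4*z) dx ∧ dz + (6*z) dy ∧ dz

Distribute the wedge, using dx_i ∧ dx_j = -dx_j ∧ dx_i and dx_i ∧ dx_i = 0. For each pair (i, j) with i < j, the coefficient of dx_i ∧ dx_j in alpha ∧ beta is (alpha_i * beta_j - alpha_j * beta_i). Collecting: alpha ∧ beta = (-4*y) dx ∧ dy + (-4*z) dx ∧ dz + (6*z) dy ∧ dz.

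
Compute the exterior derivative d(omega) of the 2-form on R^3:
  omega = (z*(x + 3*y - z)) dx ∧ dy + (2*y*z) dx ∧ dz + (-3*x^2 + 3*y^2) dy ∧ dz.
d(omega) = (-5*x + 3*y - 4*z) dx ∧ dy ∧ dz

For a 2-form omega = sum_{i<j} g_{ij} dx_i ∧ dx_j, the exterior derivative is
  d(omega) = sum_{i<j} d(g_{ij}) ∧ dx_i ∧ dx_j = sum_{i<j, k} (∂g_{ij}/∂x_k) dx_k ∧ dx_i ∧ dx_j.
Expand each term, using dx_k ∧ dx_i ∧ dx_j = sgn(permutation) dx_{(a)} ∧ dx_{(b)} ∧ dx_{(c)} with (a < b < c) sorted:
  d(z*(x + 3*y - z)) includes (∂/∂z)(z*(x + 3*y - z)) dz = (x + 3*y - 2*z) dz, which multiplied by dx ∧ dy gives (x + 3*y - 2*z) dx ∧ dy ∧ dz
  d(2*y*z) includes (∂/∂y)(2*y*z) dy = (2*z) dy, which multiplied by dx ∧ dz gives (-2*z) dx ∧ dy ∧ dz
  d(-3*x^2 + 3*y^2) includes (∂/∂x)(-3*x^2 + 3*y^2) dx = (-6*x) dx, which multiplied by dy ∧ dz gives (-6*x) dx ∧ dy ∧ dz
Collecting like 3-forms: d(omega) = (-5*x + 3*y - 4*z) dx ∧ dy ∧ dz.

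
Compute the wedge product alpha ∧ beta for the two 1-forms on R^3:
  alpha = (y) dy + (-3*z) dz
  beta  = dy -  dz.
alpha ∧ beta = (-y + 3*z) dy ∧ dz

Distribute the wedge, using dx_i ∧ dx_j = -dx_j ∧ dx_i and dx_i ∧ dx_i = 0. For each pair (i, j) with i < j, the coefficient of dx_i ∧ dx_j in alpha ∧ beta is (alpha_i * beta_j - alpha_j * beta_i). Collecting: alpha ∧ beta = (-y + 3*z) dy ∧ dz.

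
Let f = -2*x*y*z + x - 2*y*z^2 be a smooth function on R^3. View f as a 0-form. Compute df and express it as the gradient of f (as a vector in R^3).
df = (-2*y*z + 1) dx + (2*z*(-x - z)) dy + (2*y*(-x - 2*z)) dz; grad f = (-2*y*z + 1, 2*z*(-x - z), 2*y*(-x - 2*z))

For a 0-form f, d f = (∂f/∂x) dx + (∂f/∂y) dy + (∂f/∂z) dz. The components of the vector representation are exactly the entries of grad f in Cartesian coordinates:
  ∂f/∂x = -2*y*z + 1
  ∂f/∂y = 2*z*(-x - z)
  ∂f/∂z = 2*y*(-x - 2*z).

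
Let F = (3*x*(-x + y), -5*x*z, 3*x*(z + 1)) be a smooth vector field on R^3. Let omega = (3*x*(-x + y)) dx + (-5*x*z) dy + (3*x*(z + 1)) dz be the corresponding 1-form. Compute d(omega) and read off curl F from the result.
d(omega) = (5*x) dy ∧ dz + (-3*z - 3) dz ∧ dx + (-3*x - 5*z) dx ∧ dy; curl F = (5*x, -3*z - 3, -3*x - 5*z)

d omega = sum_{i<j} (∂f_j/∂x_i - ∂f_i/∂x_j) dx_i ∧ dx_j. Under the identification (dy ∧ dz, dz ∧ dx, dx ∧ dy) ↔ (e_x, e_y, e_z), the coefficients are exactly the components of curl F. Compute:
  ∂R/∂y - ∂Q/∂z = (0) - (-5*x) = 5*x
  ∂P/∂z - ∂R/∂x = (0) - (3*z + 3) = -3*z - 3
  ∂Q/∂x - ∂P/∂y = (-5*z) - (3*x) = -3*x - 5*z.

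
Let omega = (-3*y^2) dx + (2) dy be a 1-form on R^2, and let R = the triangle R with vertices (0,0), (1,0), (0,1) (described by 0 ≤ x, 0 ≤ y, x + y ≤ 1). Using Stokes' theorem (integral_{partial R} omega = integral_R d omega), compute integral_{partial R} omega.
integral_(partial R) omega = 1

Stokes: integral_partial_R omega = integral_R d omega with d omega = (∂Q/∂x - ∂P/∂y) dx ∧ dy.
  ∂Q/∂x = 0
  ∂P/∂y = -6*y
  integrand = ∂Q/∂x - ∂P/∂y = 6*y.
Integrating over R: integral_0^1 integral_0^{1-x} (6*y) dy dx = 1.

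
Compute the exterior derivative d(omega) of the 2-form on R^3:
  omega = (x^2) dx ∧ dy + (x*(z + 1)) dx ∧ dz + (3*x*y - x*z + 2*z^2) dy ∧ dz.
d(omega) = (3*y - z) dx ∧ dy ∧ dz

For a 2-form omega = sum_{i<j} g_{ij} dx_i ∧ dx_j, the exterior derivative is
  d(omega) = sum_{i<j} d(g_{ij}) ∧ dx_i ∧ dx_j = sum_{i<j, k} (∂g_{ij}/∂x_k) dx_k ∧ dx_i ∧ dx_j.
Expand each term, using dx_k ∧ dx_i ∧ dx_j = sgn(permutation) dx_{(a)} ∧ dx_{(b)} ∧ dx_{(c)} with (a < b < c) sorted:
  d(3*x*y - x*z + 2*z^2) includes (∂/∂x)(3*x*y - x*z + 2*z^2) dx = (3*y - z) dx, which multiplied by dy ∧ dz gives (3*y - z) dx ∧ dy ∧ dz
Collecting like 3-forms: d(omega) = (3*y - z) dx ∧ dy ∧ dz.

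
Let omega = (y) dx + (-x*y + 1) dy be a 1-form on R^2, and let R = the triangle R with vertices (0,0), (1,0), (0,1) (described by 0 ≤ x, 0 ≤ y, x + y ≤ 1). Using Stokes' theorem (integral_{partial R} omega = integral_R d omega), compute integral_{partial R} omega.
integral_(partial R) omega = -2/3

Stokes: integral_partial_R omega = integral_R d omega with d omega = (∂Q/∂x - ∂P/∂y) dx ∧ dy.
  ∂Q/∂x = -y
  ∂P/∂y = 1
  integrand = ∂Q/∂x - ∂P/∂y = -y - 1.
Integrating over R: integral_0^1 integral_0^{1-x} (-y - 1) dy dx = -2/3.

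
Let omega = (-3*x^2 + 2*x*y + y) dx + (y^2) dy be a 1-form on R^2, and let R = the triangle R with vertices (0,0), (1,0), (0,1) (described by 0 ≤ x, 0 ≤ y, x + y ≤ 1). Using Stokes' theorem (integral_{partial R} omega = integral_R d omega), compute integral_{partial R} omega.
integral_(partial R) omega = -5/6

Stokes: integral_partial_R omega = integral_R d omega with d omega = (∂Q/∂x - ∂P/∂y) dx ∧ dy.
  ∂Q/∂x = 0
  ∂P/∂y = 2*x + 1
  integrand = ∂Q/∂x - ∂P/∂y = -2*x - 1.
Integrating over R: integral_0^1 integral_0^{1-x} (-2*x - 1) dy dx = -5/6.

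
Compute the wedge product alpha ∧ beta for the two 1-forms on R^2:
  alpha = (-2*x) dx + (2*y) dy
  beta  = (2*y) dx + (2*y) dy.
alpha ∧ beta = (-4*y*(x + y)) dx ∧ dy

Distribute the wedge, using dx_i ∧ dx_j = -dx_j ∧ dx_i and dx_i ∧ dx_i = 0. For each pair (i, j) with i < j, the coefficient of dx_i ∧ dx_j in alpha ∧ beta is (alpha_i * beta_j - alpha_j * beta_i). Collecting: alpha ∧ beta = (-4*y*(x + y)) dx ∧ dy.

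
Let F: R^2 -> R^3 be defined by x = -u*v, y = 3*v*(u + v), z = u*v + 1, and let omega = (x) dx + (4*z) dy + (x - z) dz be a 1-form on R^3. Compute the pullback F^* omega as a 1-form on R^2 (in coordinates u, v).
F^* omega = (11*v*(u*v + 1)) du + (11*u^2*v + 24*u*v^2 + 11*u + 24*v) dv

Using F^*(f dg) = (f ∘ F) d(g ∘ F), substitute each coordinate x_i by F_i(u, v) in f_i, and replace dx_i by d F_i = (∂F_i/∂u) du + (∂F_i/∂v) dv.
  For the x component: f_1(F) = -u*v; d F_1 = (-v) du + (-u) dv
  For the y component: f_2(F) = 4*u*v + 4; d F_2 = (3*v) du + (3*u + 6*v) dv
  For the z component: f_3(F) = -2*u*v - 1; d F_3 = (v) du + (u) dv
Combining and collecting du, dv coefficients:
  coeff of du: 11*v*(u*v + 1)
  coeff of dv: 11*u^2*v + 24*u*v^2 + 11*u + 24*v
F^* omega = (11*v*(u*v + 1)) du + (11*u^2*v + 24*u*v^2 + 11*u + 24*v) dv.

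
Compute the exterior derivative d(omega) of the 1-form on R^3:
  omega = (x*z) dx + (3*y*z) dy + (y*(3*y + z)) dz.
d(omega) = (-x) dx ∧ dz + (3*y + z) dy ∧ dz

For a 1-form omega = sum_i f_i dx_i, the exterior derivative is
  d(omega) = sum_{i < j} (∂f_j/∂x_i - ∂f_i/∂x_j) dx_i ∧ dx_j.
  coefficient of dx ∧ dz: ∂f_3/∂x - ∂f_1/∂z = ∂(y*(3*y + z))/∂x - ∂(x*z)/∂z = -x
  coefficient of dy ∧ dz: ∂f_3/∂y - ∂f_2/∂z = ∂(y*(3*y + z))/∂y - ∂(3*y*z)/∂z = 3*y + z
Assembling: d(omega) = (-x) dx ∧ dz + (3*y + z) dy ∧ dz.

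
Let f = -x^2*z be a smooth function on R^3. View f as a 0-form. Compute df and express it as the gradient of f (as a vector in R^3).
df = (-2*x*z) dx + (0) dy + (-x^2) dz; grad f = (-2*x*z, 0, -x^2)

For a 0-form f, d f = (∂f/∂x) dx + (∂f/∂y) dy + (∂f/∂z) dz. The components of the vector representation are exactly the entries of grad f in Cartesian coordinates:
  ∂f/∂x = -2*x*z
  ∂f/∂y = 0
  ∂f/∂z = -x^2.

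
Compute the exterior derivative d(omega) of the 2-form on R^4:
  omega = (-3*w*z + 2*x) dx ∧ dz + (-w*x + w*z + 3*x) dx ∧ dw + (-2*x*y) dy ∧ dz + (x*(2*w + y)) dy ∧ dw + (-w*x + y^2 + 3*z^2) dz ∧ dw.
d(omega) = (-2*w - 3*z) dx ∧ dz ∧ dw + (-2*y) dx ∧ dy ∧ dz + (2*w + y) dx ∧ dy ∧ dw + (2*y) dy ∧ dz ∧ dw

For a 2-form omega = sum_{i<j} g_{ij} dx_i ∧ dx_j, the exterior derivative is
  d(omega) = sum_{i<j} d(g_{ij}) ∧ dx_i ∧ dx_j = sum_{i<j, k} (∂g_{ij}/∂x_k) dx_k ∧ dx_i ∧ dx_j.
Expand each term, using dx_k ∧ dx_i ∧ dx_j = sgn(permutation) dx_{(a)} ∧ dx_{(b)} ∧ dx_{(c)} with (a < b < c) sorted:
  d(-3*w*z + 2*x) includes (∂/∂w)(-3*w*z + 2*x) dw = (-3*z) dw, which multiplied by dx ∧ dz gives (-3*z) dx ∧ dz ∧ dw
  d(-w*x + w*z + 3*x) includes (∂/∂z)(-w*x + w*z + 3*x) dz = (w) dz, which multiplied by dx ∧ dw gives (-w) dx ∧ dz ∧ dw
  d(-2*x*y) includes (∂/∂x)(-2*x*y) dx = (-2*y) dx, which multiplied by dy ∧ dz gives (-2*y) dx ∧ dy ∧ dz
  d(x*(2*w + y)) includes (∂/∂x)(x*(2*w + y)) dx = (2*w + y) dx, which multiplied by dy ∧ dw gives (2*w + y) dx ∧ dy ∧ dw
  d(-w*x + y^2 + 3*z^2) includes (∂/∂x)(-w*x + y^2 + 3*z^2) dx = (-w) dx, which multiplied by dz ∧ dw gives (-w) dx ∧ dz ∧ dw
  d(-w*x + y^2 + 3*z^2) includes (∂/∂y)(-w*x + y^2 + 3*z^2) dy = (2*y) dy, which multiplied by dz ∧ dw gives (2*y) dy ∧ dz ∧ dw
Collecting like 3-forms: d(omega) = (-2*w - 3*z) dx ∧ dz ∧ dw + (-2*y) dx ∧ dy ∧ dz + (2*w + y) dx ∧ dy ∧ dw + (2*y) dy ∧ dz ∧ dw.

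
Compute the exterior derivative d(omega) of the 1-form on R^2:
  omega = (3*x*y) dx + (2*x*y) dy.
d(omega) = (-3*x + 2*y) dx ∧ dy

For a 1-form omega = sum_i f_i dx_i, the exterior derivative is
  d(omega) = sum_{i < j} (∂f_j/∂x_i - ∂f_i/∂x_j) dx_i ∧ dx_j.
  coefficient of dx ∧ dy: ∂f_2/∂x - ∂f_1/∂y = ∂(2*x*y)/∂x - ∂(3*x*y)/∂y = -3*x + 2*y
Assembling: d(omega) = (-3*x + 2*y) dx ∧ dy.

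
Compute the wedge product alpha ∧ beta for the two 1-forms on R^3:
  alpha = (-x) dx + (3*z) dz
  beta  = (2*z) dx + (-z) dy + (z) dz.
alpha ∧ beta = (x*z) dx ∧ dy + (-z*(x + 6*z)) dx ∧ dz + (3*z^2) dy ∧ dz

Distribute the wedge, using dx_i ∧ dx_j = -dx_j ∧ dx_i and dx_i ∧ dx_i = 0. For each pair (i, j) with i < j, the coefficient of dx_i ∧ dx_j in alpha ∧ beta is (alpha_i * beta_j - alpha_j * beta_i). Collecting: alpha ∧ beta = (x*z) dx ∧ dy + (-z*(x + 6*z)) dx ∧ dz + (3*z^2) dy ∧ dz.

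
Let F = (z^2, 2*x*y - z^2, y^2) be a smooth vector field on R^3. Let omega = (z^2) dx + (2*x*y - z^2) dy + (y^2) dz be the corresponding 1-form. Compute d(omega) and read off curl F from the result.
d(omega) = (2*y + 2*z) dy ∧ dz + (2*z) dz ∧ dx + (2*y) dx ∧ dy; curl F = (2*y + 2*z, 2*z, 2*y)

d omega = sum_{i<j} (∂f_j/∂x_i - ∂f_i/∂x_j) dx_i ∧ dx_j. Under the identification (dy ∧ dz, dz ∧ dx, dx ∧ dy) ↔ (e_x, e_y, e_z), the coefficients are exactly the components of curl F. Compute:
  ∂R/∂y - ∂Q/∂z = (2*y) - (-2*z) = 2*y + 2*z
  ∂P/∂z - ∂R/∂x = (2*z) - (0) = 2*z
  ∂Q/∂x - ∂P/∂y = (2*y) - (0) = 2*y.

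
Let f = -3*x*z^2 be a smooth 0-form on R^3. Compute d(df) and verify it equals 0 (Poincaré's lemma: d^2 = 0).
d(df) = 0

Step 1: df = sum_i (∂f/∂x_i) dx_i = (-3*z^2) dx + (0) dy + (-6*x*z) dz.
Step 2: Apply d again. Using the 1-form formula, the coefficient of dx ∧ dy in d(df) is ∂^2 f/∂x ∂y - ∂^2 f/∂y ∂x = (0) - (0) = 0 (equality of mixed partials for smooth f).
Similarly for dx ∧ dz and dy ∧ dz — all coefficients vanish. So d(df) = 0.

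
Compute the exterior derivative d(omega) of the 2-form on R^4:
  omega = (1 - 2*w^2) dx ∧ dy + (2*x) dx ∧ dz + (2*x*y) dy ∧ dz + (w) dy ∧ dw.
d(omega) = (-4*w) dx ∧ dy ∧ dw + (2*y) dx ∧ dy ∧ dz

For a 2-form omega = sum_{i<j} g_{ij} dx_i ∧ dx_j, the exterior derivative is
  d(omega) = sum_{i<j} d(g_{ij}) ∧ dx_i ∧ dx_j = sum_{i<j, k} (∂g_{ij}/∂x_k) dx_k ∧ dx_i ∧ dx_j.
Expand each term, using dx_k ∧ dx_i ∧ dx_j = sgn(permutation) dx_{(a)} ∧ dx_{(b)} ∧ dx_{(c)} with (a < b < c) sorted:
  d(1 - 2*w^2) includes (∂/∂w)(1 - 2*w^2) dw = (-4*w) dw, which multiplied by dx ∧ dy gives (-4*w) dx ∧ dy ∧ dw
  d(2*x*y) includes (∂/∂x)(2*x*y) dx = (2*y) dx, which multiplied by dy ∧ dz gives (2*y) dx ∧ dy ∧ dz
Collecting like 3-forms: d(omega) = (-4*w) dx ∧ dy ∧ dw + (2*y) dx ∧ dy ∧ dz.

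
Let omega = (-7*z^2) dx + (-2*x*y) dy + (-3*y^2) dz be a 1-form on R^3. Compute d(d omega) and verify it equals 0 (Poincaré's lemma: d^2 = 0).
d(d omega) = 0

Step 1: d omega = sum_{i<j} (∂f_j/∂x_i - ∂f_i/∂x_j) dx_i ∧ dx_j:
  coeff of dx ∧ dy: -2*y
  coeff of dx ∧ dz: 14*z
  coeff of dy ∧ dz: -6*y
Step 2: Apply d again to each 2-form coefficient. The only possible 3-form in R^3 is dx ∧ dy ∧ dz, with coefficient
  ∂(coeff of dy∧dz)/∂x - ∂(coeff of dx∧dz)/∂y + ∂(coeff of dx∧dy)/∂z
  = ∂/∂x (-6*y) - ∂/∂y (14*z) + ∂/∂z (-2*y).
Each of these terms simplifies to sums of mixed partials that cancel in pairs. The result is 0 (by equality of mixed partials for smooth functions — Schwarz / Clairaut).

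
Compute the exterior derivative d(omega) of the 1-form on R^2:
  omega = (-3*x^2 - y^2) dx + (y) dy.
d(omega) = (2*y) dx ∧ dy

For a 1-form omega = sum_i f_i dx_i, the exterior derivative is
  d(omega) = sum_{i < j} (∂f_j/∂x_i - ∂f_i/∂x_j) dx_i ∧ dx_j.
  coefficient of dx ∧ dy: ∂f_2/∂x - ∂f_1/∂y = ∂(y)/∂x - ∂(-3*x^2 - y^2)/∂y = 2*y
Assembling: d(omega) = (2*y) dx ∧ dy.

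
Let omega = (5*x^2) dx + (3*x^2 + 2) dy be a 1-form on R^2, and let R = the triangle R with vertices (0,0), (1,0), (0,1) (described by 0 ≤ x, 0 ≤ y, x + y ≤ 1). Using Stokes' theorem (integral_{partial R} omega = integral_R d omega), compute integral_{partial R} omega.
integral_(partial R) omega = 1

Stokes: integral_partial_R omega = integral_R d omega with d omega = (∂Q/∂x - ∂P/∂y) dx ∧ dy.
  ∂Q/∂x = 6*x
  ∂P/∂y = 0
  integrand = ∂Q/∂x - ∂P/∂y = 6*x.
Integrating over R: integral_0^1 integral_0^{1-x} (6*x) dy dx = 1.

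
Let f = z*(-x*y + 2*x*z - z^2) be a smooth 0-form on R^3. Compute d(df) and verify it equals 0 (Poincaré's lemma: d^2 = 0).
d(df) = 0

Step 1: df = sum_i (∂f/∂x_i) dx_i = (z*(-y + 2*z)) dx + (-x*z) dy + (-x*y + 4*x*z - 3*z^2) dz.
Step 2: Apply d again. Using the 1-form formula, the coefficient of dx ∧ dy in d(df) is ∂^2 f/∂x ∂y - ∂^2 f/∂y ∂x = (-z) - (-z) = 0 (equality of mixed partials for smooth f).
Similarly for dx ∧ dz and dy ∧ dz — all coefficients vanish. So d(df) = 0.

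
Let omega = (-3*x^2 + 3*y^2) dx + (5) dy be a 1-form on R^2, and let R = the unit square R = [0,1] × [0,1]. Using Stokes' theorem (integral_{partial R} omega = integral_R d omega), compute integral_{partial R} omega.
integral_(partial R) omega = -3

Stokes: integral_partial_R omega = integral_R d omega with d omega = (∂Q/∂x - ∂P/∂y) dx ∧ dy.
  ∂Q/∂x = 0
  ∂P/∂y = 6*y
  integrand = ∂Q/∂x - ∂P/∂y = -6*y.
Integrating over R: integral_0^1 integral_0^1 (-6*y) dx dy = -3.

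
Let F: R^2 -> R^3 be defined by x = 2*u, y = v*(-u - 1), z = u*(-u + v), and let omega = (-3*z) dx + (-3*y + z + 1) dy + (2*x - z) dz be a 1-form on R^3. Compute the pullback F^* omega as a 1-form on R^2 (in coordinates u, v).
F^* omega = (-2*u^3 + 4*u^2*v - 2*u^2 - 5*u*v^2 - 2*u*v - 3*v^2 - v) du + (2*u^3 - 5*u^2*v + 5*u^2 - 7*u*v - u - 3*v - 1) dv

Using F^*(f dg) = (f ∘ F) d(g ∘ F), substitute each coordinate x_i by F_i(u, v) in f_i, and replace dx_i by d F_i = (∂F_i/∂u) du + (∂F_i/∂v) dv.
  For the x component: f_1(F) = 3*u*(u - v); d F_1 = (2) du + (0) dv
  For the y component: f_2(F) = -u^2 + 4*u*v + 3*v + 1; d F_2 = (-v) du + (-u - 1) dv
  For the z component: f_3(F) = u*(u - v + 4); d F_3 = (-2*u + v) du + (u) dv
Combining and collecting du, dv coefficients:
  coeff of du: -2*u^3 + 4*u^2*v - 2*u^2 - 5*u*v^2 - 2*u*v - 3*v^2 - v
  coeff of dv: 2*u^3 - 5*u^2*v + 5*u^2 - 7*u*v - u - 3*v - 1
F^* omega = (-2*u^3 + 4*u^2*v - 2*u^2 - 5*u*v^2 - 2*u*v - 3*v^2 - v) du + (2*u^3 - 5*u^2*v + 5*u^2 - 7*u*v - u - 3*v - 1) dv.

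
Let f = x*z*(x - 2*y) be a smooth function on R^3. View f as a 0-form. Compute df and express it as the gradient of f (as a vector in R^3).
df = (2*z*(x - y)) dx + (-2*x*z) dy + (x*(x - 2*y)) dz; grad f = (2*z*(x - y), -2*x*z, x*(x - 2*y))

For a 0-form f, d f = (∂f/∂x) dx + (∂f/∂y) dy + (∂f/∂z) dz. The components of the vector representation are exactly the entries of grad f in Cartesian coordinates:
  ∂f/∂x = 2*z*(x - y)
  ∂f/∂y = -2*x*z
  ∂f/∂z = x*(x - 2*y).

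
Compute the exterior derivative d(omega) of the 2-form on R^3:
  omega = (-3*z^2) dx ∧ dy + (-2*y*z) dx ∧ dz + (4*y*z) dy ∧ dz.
d(omega) = (-4*z) dx ∧ dy ∧ dz

For a 2-form omega = sum_{i<j} g_{ij} dx_i ∧ dx_j, the exterior derivative is
  d(omega) = sum_{i<j} d(g_{ij}) ∧ dx_i ∧ dx_j = sum_{i<j, k} (∂g_{ij}/∂x_k) dx_k ∧ dx_i ∧ dx_j.
Expand each term, using dx_k ∧ dx_i ∧ dx_j = sgn(permutation) dx_{(a)} ∧ dx_{(b)} ∧ dx_{(c)} with (a < b < c) sorted:
  d(-3*z^2) includes (∂/∂z)(-3*z^2) dz = (-6*z) dz, which multiplied by dx ∧ dy gives (-6*z) dx ∧ dy ∧ dz
  d(-2*y*z) includes (∂/∂y)(-2*y*z) dy = (-2*z) dy, which multiplied by dx ∧ dz gives (2*z) dx ∧ dy ∧ dz
Collecting like 3-forms: d(omega) = (-4*z) dx ∧ dy ∧ dz.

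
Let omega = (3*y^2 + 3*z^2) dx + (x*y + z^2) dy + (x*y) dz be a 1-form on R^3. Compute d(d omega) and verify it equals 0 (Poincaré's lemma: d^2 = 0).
d(d omega) = 0

Step 1: d omega = sum_{i<j} (∂f_j/∂x_i - ∂f_i/∂x_j) dx_i ∧ dx_j:
  coeff of dx ∧ dy: -5*y
  coeff of dx ∧ dz: y - 6*z
  coeff of dy ∧ dz: x - 2*z
Step 2: Apply d again to each 2-form coefficient. The only possible 3-form in R^3 is dx ∧ dy ∧ dz, with coefficient
  ∂(coeff of dy∧dz)/∂x - ∂(coeff of dx∧dz)/∂y + ∂(coeff of dx∧dy)/∂z
  = ∂/∂x (x - 2*z) - ∂/∂y (y - 6*z) + ∂/∂z (-5*y).
Each of these terms simplifies to sums of mixed partials that cancel in pairs. The result is 0 (by equality of mixed partials for smooth functions — Schwarz / Clairaut).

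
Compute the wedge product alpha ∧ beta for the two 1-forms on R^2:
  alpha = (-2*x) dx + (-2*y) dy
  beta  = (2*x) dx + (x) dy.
alpha ∧ beta = (2*x*(-x + 2*y)) dx ∧ dy

Distribute the wedge, using dx_i ∧ dx_j = -dx_j ∧ dx_i and dx_i ∧ dx_i = 0. For each pair (i, j) with i < j, the coefficient of dx_i ∧ dx_j in alpha ∧ beta is (alpha_i * beta_j - alpha_j * beta_i). Collecting: alpha ∧ beta = (2*x*(-x + 2*y)) dx ∧ dy.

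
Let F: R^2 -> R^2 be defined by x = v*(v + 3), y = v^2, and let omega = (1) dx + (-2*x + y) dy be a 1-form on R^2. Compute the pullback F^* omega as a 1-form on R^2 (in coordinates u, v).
F^* omega = (-2*v^3 - 12*v^2 + 2*v + 3) dv

Using F^*(f dg) = (f ∘ F) d(g ∘ F), substitute each coordinate x_i by F_i(u, v) in f_i, and replace dx_i by d F_i = (∂F_i/∂u) du + (∂F_i/∂v) dv.
  For the x component: f_1(F) = 1; d F_1 = (0) du + (2*v + 3) dv
  For the y component: f_2(F) = v*(-v - 6); d F_2 = (0) du + (2*v) dv
Combining and collecting du, dv coefficients:
  coeff of du: 0
  coeff of dv: -2*v^3 - 12*v^2 + 2*v + 3
F^* omega = (-2*v^3 - 12*v^2 + 2*v + 3) dv.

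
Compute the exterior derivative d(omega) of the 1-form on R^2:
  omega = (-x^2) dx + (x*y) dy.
d(omega) = (y) dx ∧ dy

For a 1-form omega = sum_i f_i dx_i, the exterior derivative is
  d(omega) = sum_{i < j} (∂f_j/∂x_i - ∂f_i/∂x_j) dx_i ∧ dx_j.
  coefficient of dx ∧ dy: ∂f_2/∂x - ∂f_1/∂y = ∂(x*y)/∂x - ∂(-x^2)/∂y = y
Assembling: d(omega) = (y) dx ∧ dy.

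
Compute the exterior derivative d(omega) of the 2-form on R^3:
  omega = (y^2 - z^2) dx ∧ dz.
d(omega) = (-2*y) dx ∧ dy ∧ dz

For a 2-form omega = sum_{i<j} g_{ij} dx_i ∧ dx_j, the exterior derivative is
  d(omega) = sum_{i<j} d(g_{ij}) ∧ dx_i ∧ dx_j = sum_{i<j, k} (∂g_{ij}/∂x_k) dx_k ∧ dx_i ∧ dx_j.
Expand each term, using dx_k ∧ dx_i ∧ dx_j = sgn(permutation) dx_{(a)} ∧ dx_{(b)} ∧ dx_{(c)} with (a < b < c) sorted:
  d(y^2 - z^2) includes (∂/∂y)(y^2 - z^2) dy = (2*y) dy, which multiplied by dx ∧ dz gives (-2*y) dx ∧ dy ∧ dz
Collecting like 3-forms: d(omega) = (-2*y) dx ∧ dy ∧ dz.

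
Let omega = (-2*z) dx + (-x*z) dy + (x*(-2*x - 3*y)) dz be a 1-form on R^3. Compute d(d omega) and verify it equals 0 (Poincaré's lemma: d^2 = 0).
d(d omega) = 0

Step 1: d omega = sum_{i<j} (∂f_j/∂x_i - ∂f_i/∂x_j) dx_i ∧ dx_j:
  coeff of dx ∧ dy: -z
  coeff of dx ∧ dz: -4*x - 3*y + 2
  coeff of dy ∧ dz: -2*x
Step 2: Apply d again to each 2-form coefficient. The only possible 3-form in R^3 is dx ∧ dy ∧ dz, with coefficient
  ∂(coeff of dy∧dz)/∂x - ∂(coeff of dx∧dz)/∂y + ∂(coeff of dx∧dy)/∂z
  = ∂/∂x (-2*x) - ∂/∂y (-4*x - 3*y + 2) + ∂/∂z (-z).
Each of these terms simplifies to sums of mixed partials that cancel in pairs. The result is 0 (by equality of mixed partials for smooth functions — Schwarz / Clairaut).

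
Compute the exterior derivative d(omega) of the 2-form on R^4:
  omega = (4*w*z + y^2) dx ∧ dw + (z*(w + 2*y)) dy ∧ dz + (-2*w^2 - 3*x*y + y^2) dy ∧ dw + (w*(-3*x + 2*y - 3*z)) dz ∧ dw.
d(omega) = (-5*y) dx ∧ dy ∧ dw + (-7*w) dx ∧ dz ∧ dw + (2*w + z) dy ∧ dz ∧ dw

For a 2-form omega = sum_{i<j} g_{ij} dx_i ∧ dx_j, the exterior derivative is
  d(omega) = sum_{i<j} d(g_{ij}) ∧ dx_i ∧ dx_j = sum_{i<j, k} (∂g_{ij}/∂x_k) dx_k ∧ dx_i ∧ dx_j.
Expand each term, using dx_k ∧ dx_i ∧ dx_j = sgn(permutation) dx_{(a)} ∧ dx_{(b)} ∧ dx_{(c)} with (a < b < c) sorted:
  d(4*w*z + y^2) includes (∂/∂y)(4*w*z + y^2) dy = (2*y) dy, which multiplied by dx ∧ dw gives (-2*y) dx ∧ dy ∧ dw
  d(4*w*z + y^2) includes (∂/∂z)(4*w*z + y^2) dz = (4*w) dz, which multiplied by dx ∧ dw gives (-4*w) dx ∧ dz ∧ dw
  d(z*(w + 2*y)) includes (∂/∂w)(z*(w + 2*y)) dw = (z) dw, which multiplied by dy ∧ dz gives (z) dy ∧ dz ∧ dw
  d(-2*w^2 - 3*x*y + y^2) includes (∂/∂x)(-2*w^2 - 3*x*y + y^2) dx = (-3*y) dx, which multiplied by dy ∧ dw gives (-3*y) dx ∧ dy ∧ dw
  d(w*(-3*x + 2*y - 3*z)) includes (∂/∂x)(w*(-3*x + 2*y - 3*z)) dx = (-3*w) dx, which multiplied by dz ∧ dw gives (-3*w) dx ∧ dz ∧ dw
  d(w*(-3*x + 2*y - 3*z)) includes (∂/∂y)(w*(-3*x + 2*y - 3*z)) dy = (2*w) dy, which multiplied by dz ∧ dw gives (2*w) dy ∧ dz ∧ dw
Collecting like 3-forms: d(omega) = (-5*y) dx ∧ dy ∧ dw + (-7*w) dx ∧ dz ∧ dw + (2*w + z) dy ∧ dz ∧ dw.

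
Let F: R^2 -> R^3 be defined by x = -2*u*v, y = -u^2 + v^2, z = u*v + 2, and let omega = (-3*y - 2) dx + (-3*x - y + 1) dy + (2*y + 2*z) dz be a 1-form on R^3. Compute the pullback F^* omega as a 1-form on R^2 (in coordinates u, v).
F^* omega = (-2*u^3 - 20*u^2*v + 4*u*v^2 - 2*u + 8*v^3 + 8*v) du + (-8*u^3 + 4*u^2*v + 20*u*v^2 + 8*u - 2*v^3 + 2*v) dv

Using F^*(f dg) = (f ∘ F) d(g ∘ F), substitute each coordinate x_i by F_i(u, v) in f_i, and replace dx_i by d F_i = (∂F_i/∂u) du + (∂F_i/∂v) dv.
  For the x component: f_1(F) = 3*u^2 - 3*v^2 - 2; d F_1 = (-2*v) du + (-2*u) dv
  For the y component: f_2(F) = u^2 + 6*u*v - v^2 + 1; d F_2 = (-2*u) du + (2*v) dv
  For the z component: f_3(F) = -2*u^2 + 2*u*v + 2*v^2 + 4; d F_3 = (v) du + (u) dv
Combining and collecting du, dv coefficients:
  coeff of du: -2*u^3 - 20*u^2*v + 4*u*v^2 - 2*u + 8*v^3 + 8*v
  coeff of dv: -8*u^3 + 4*u^2*v + 20*u*v^2 + 8*u - 2*v^3 + 2*v
F^* omega = (-2*u^3 - 20*u^2*v + 4*u*v^2 - 2*u + 8*v^3 + 8*v) du + (-8*u^3 + 4*u^2*v + 20*u*v^2 + 8*u - 2*v^3 + 2*v) dv.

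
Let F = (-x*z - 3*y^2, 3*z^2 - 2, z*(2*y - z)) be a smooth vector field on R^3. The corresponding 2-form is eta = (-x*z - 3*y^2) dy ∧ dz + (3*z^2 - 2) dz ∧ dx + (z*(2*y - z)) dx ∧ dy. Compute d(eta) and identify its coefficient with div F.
d(eta) = (2*y - 3*z) dx ∧ dy ∧ dz; div F = 2*y - 3*z

For a 2-form in R^3 of the form above, applying d gives a 3-form with coefficient ∂P/∂x + ∂Q/∂y + ∂R/∂z:
  ∂P/∂x = -z
  ∂Q/∂y = 0
  ∂R/∂z = 2*y - 2*z
Sum = 2*y - 3*z, which is exactly div F.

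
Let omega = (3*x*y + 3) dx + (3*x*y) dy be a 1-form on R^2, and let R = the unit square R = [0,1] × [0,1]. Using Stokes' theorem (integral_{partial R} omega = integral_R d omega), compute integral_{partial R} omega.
integral_(partial R) omega = 0

Stokes: integral_partial_R omega = integral_R d omega with d omega = (∂Q/∂x - ∂P/∂y) dx ∧ dy.
  ∂Q/∂x = 3*y
  ∂P/∂y = 3*x
  integrand = ∂Q/∂x - ∂P/∂y = -3*x + 3*y.
Integrating over R: integral_0^1 integral_0^1 (-3*x + 3*y) dx dy = 0.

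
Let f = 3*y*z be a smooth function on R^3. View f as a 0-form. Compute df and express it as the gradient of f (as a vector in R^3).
df = (0) dx + (3*z) dy + (3*y) dz; grad f = (0, 3*z, 3*y)

For a 0-form f, d f = (∂f/∂x) dx + (∂f/∂y) dy + (∂f/∂z) dz. The components of the vector representation are exactly the entries of grad f in Cartesian coordinates:
  ∂f/∂x = 0
  ∂f/∂y = 3*z
  ∂f/∂z = 3*y.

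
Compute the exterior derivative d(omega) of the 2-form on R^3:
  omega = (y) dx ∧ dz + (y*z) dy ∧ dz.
d(omega) = (-1) dx ∧ dy ∧ dz

For a 2-form omega = sum_{i<j} g_{ij} dx_i ∧ dx_j, the exterior derivative is
  d(omega) = sum_{i<j} d(g_{ij}) ∧ dx_i ∧ dx_j = sum_{i<j, k} (∂g_{ij}/∂x_k) dx_k ∧ dx_i ∧ dx_j.
Expand each term, using dx_k ∧ dx_i ∧ dx_j = sgn(permutation) dx_{(a)} ∧ dx_{(b)} ∧ dx_{(c)} with (a < b < c) sorted:
  d(y) includes (∂/∂y)(y) dy = (1) dy, which multiplied by dx ∧ dz gives (-1) dx ∧ dy ∧ dz
Collecting like 3-forms: d(omega) = (-1) dx ∧ dy ∧ dz.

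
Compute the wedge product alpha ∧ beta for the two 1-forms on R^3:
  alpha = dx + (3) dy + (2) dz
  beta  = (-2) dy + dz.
alpha ∧ beta = (-2) dx ∧ dy + (1) dx ∧ dz + (7) dy ∧ dz

Distribute the wedge, using dx_i ∧ dx_j = -dx_j ∧ dx_i and dx_i ∧ dx_i = 0. For each pair (i, j) with i < j, the coefficient of dx_i ∧ dx_j in alpha ∧ beta is (alpha_i * beta_j - alpha_j * beta_i). Collecting: alpha ∧ beta = (-2) dx ∧ dy + (1) dx ∧ dz + (7) dy ∧ dz.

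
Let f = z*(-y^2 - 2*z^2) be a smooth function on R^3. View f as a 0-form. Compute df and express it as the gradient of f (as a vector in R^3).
df = (0) dx + (-2*y*z) dy + (-y^2 - 6*z^2) dz; grad f = (0, -2*y*z, -y^2 - 6*z^2)

For a 0-form f, d f = (∂f/∂x) dx + (∂f/∂y) dy + (∂f/∂z) dz. The components of the vector representation are exactly the entries of grad f in Cartesian coordinates:
  ∂f/∂x = 0
  ∂f/∂y = -2*y*z
  ∂f/∂z = -y^2 - 6*z^2.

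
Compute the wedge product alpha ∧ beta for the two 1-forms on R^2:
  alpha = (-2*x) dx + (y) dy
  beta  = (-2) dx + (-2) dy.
alpha ∧ beta = (4*x + 2*y) dx ∧ dy

Distribute the wedge, using dx_i ∧ dx_j = -dx_j ∧ dx_i and dx_i ∧ dx_i = 0. For each pair (i, j) with i < j, the coefficient of dx_i ∧ dx_j in alpha ∧ beta is (alpha_i * beta_j - alpha_j * beta_i). Collecting: alpha ∧ beta = (4*x + 2*y) dx ∧ dy.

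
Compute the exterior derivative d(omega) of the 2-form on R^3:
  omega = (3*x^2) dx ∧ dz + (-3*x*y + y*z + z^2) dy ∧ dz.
d(omega) = (-3*y) dx ∧ dy ∧ dz

For a 2-form omega = sum_{i<j} g_{ij} dx_i ∧ dx_j, the exterior derivative is
  d(omega) = sum_{i<j} d(g_{ij}) ∧ dx_i ∧ dx_j = sum_{i<j, k} (∂g_{ij}/∂x_k) dx_k ∧ dx_i ∧ dx_j.
Expand each term, using dx_k ∧ dx_i ∧ dx_j = sgn(permutation) dx_{(a)} ∧ dx_{(b)} ∧ dx_{(c)} with (a < b < c) sorted:
  d(-3*x*y + y*z + z^2) includes (∂/∂x)(-3*x*y + y*z + z^2) dx = (-3*y) dx, which multiplied by dy ∧ dz gives (-3*y) dx ∧ dy ∧ dz
Collecting like 3-forms: d(omega) = (-3*y) dx ∧ dy ∧ dz.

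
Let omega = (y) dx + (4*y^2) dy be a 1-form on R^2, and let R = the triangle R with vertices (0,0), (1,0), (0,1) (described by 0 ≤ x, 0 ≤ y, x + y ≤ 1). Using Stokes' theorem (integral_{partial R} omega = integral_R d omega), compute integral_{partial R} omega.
integral_(partial R) omega = -1/2

Stokes: integral_partial_R omega = integral_R d omega with d omega = (∂Q/∂x - ∂P/∂y) dx ∧ dy.
  ∂Q/∂x = 0
  ∂P/∂y = 1
  integrand = ∂Q/∂x - ∂P/∂y = -1.
Integrating over R: integral_0^1 integral_0^{1-x} (-1) dy dx = -1/2.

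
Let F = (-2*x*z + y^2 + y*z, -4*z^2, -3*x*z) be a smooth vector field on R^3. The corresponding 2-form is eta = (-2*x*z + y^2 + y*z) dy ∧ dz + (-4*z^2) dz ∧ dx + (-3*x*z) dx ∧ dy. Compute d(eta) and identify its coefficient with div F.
d(eta) = (-3*x - 2*z) dx ∧ dy ∧ dz; div F = -3*x - 2*z

For a 2-form in R^3 of the form above, applying d gives a 3-form with coefficient ∂P/∂x + ∂Q/∂y + ∂R/∂z:
  ∂P/∂x = -2*z
  ∂Q/∂y = 0
  ∂R/∂z = -3*x
Sum = -3*x - 2*z, which is exactly div F.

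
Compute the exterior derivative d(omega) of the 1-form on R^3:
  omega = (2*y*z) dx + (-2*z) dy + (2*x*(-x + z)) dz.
d(omega) = (-2*z) dx ∧ dy + (-4*x - 2*y + 2*z) dx ∧ dz + (2) dy ∧ dz

For a 1-form omega = sum_i f_i dx_i, the exterior derivative is
  d(omega) = sum_{i < j} (∂f_j/∂x_i - ∂f_i/∂x_j) dx_i ∧ dx_j.
  coefficient of dx ∧ dy: ∂f_2/∂x - ∂f_1/∂y = ∂(-2*z)/∂x - ∂(2*y*z)/∂y = -2*z
  coefficient of dx ∧ dz: ∂f_3/∂x - ∂f_1/∂z = ∂(2*x*(-x + z))/∂x - ∂(2*y*z)/∂z = -4*x - 2*y + 2*z
  coefficient of dy ∧ dz: ∂f_3/∂y - ∂f_2/∂z = ∂(2*x*(-x + z))/∂y - ∂(-2*z)/∂z = 2
Assembling: d(omega) = (-2*z) dx ∧ dy + (-4*x - 2*y + 2*z) dx ∧ dz + (2) dy ∧ dz.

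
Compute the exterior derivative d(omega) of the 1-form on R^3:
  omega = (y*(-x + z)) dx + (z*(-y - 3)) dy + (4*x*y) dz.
d(omega) = (x - z) dx ∧ dy + (3*y) dx ∧ dz + (4*x + y + 3) dy ∧ dz

For a 1-form omega = sum_i f_i dx_i, the exterior derivative is
  d(omega) = sum_{i < j} (∂f_j/∂x_i - ∂f_i/∂x_j) dx_i ∧ dx_j.
  coefficient of dx ∧ dy: ∂f_2/∂x - ∂f_1/∂y = ∂(z*(-y - 3))/∂x - ∂(y*(-x + z))/∂y = x - z
  coefficient of dx ∧ dz: ∂f_3/∂x - ∂f_1/∂z = ∂(4*x*y)/∂x - ∂(y*(-x + z))/∂z = 3*y
  coefficient of dy ∧ dz: ∂f_3/∂y - ∂f_2/∂z = ∂(4*x*y)/∂y - ∂(z*(-y - 3))/∂z = 4*x + y + 3
Assembling: d(omega) = (x - z) dx ∧ dy + (3*y) dx ∧ dz + (4*x + y + 3) dy ∧ dz.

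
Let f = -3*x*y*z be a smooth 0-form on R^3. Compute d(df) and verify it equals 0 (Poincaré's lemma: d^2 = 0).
d(df) = 0

Step 1: df = sum_i (∂f/∂x_i) dx_i = (-3*y*z) dx + (-3*x*z) dy + (-3*x*y) dz.
Step 2: Apply d again. Using the 1-form formula, the coefficient of dx ∧ dy in d(df) is ∂^2 f/∂x ∂y - ∂^2 f/∂y ∂x = (-3*z) - (-3*z) = 0 (equality of mixed partials for smooth f).
Similarly for dx ∧ dz and dy ∧ dz — all coefficients vanish. So d(df) = 0.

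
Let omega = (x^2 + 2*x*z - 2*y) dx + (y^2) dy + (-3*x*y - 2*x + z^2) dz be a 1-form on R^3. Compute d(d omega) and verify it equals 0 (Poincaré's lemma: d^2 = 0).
d(d omega) = 0

Step 1: d omega = sum_{i<j} (∂f_j/∂x_i - ∂f_i/∂x_j) dx_i ∧ dx_j:
  coeff of dx ∧ dy: 2
  coeff of dx ∧ dz: -2*x - 3*y - 2
  coeff of dy ∧ dz: -3*x
Step 2: Apply d again to each 2-form coefficient. The only possible 3-form in R^3 is dx ∧ dy ∧ dz, with coefficient
  ∂(coeff of dy∧dz)/∂x - ∂(coeff of dx∧dz)/∂y + ∂(coeff of dx∧dy)/∂z
  = ∂/∂x (-3*x) - ∂/∂y (-2*x - 3*y - 2) + ∂/∂z (2).
Each of these terms simplifies to sums of mixed partials that cancel in pairs. The result is 0 (by equality of mixed partials for smooth functions — Schwarz / Clairaut).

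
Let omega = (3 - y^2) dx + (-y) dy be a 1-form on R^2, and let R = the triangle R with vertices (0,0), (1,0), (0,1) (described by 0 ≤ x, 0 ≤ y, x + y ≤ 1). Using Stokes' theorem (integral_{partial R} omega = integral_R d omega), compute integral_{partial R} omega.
integral_(partial R) omega = 1/3

Stokes: integral_partial_R omega = integral_R d omega with d omega = (∂Q/∂x - ∂P/∂y) dx ∧ dy.
  ∂Q/∂x = 0
  ∂P/∂y = -2*y
  integrand = ∂Q/∂x - ∂P/∂y = 2*y.
Integrating over R: integral_0^1 integral_0^{1-x} (2*y) dy dx = 1/3.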